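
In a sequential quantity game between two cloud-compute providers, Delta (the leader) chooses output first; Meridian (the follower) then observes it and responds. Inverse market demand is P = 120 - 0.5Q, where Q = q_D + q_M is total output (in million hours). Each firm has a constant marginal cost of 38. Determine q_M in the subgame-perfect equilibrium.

The follower Meridian best-responds to any q_D: π_M = (120 - 0.5Q)q_M - 38q_M.
∂π_M/∂q_M = 82 - (1/2)q_D - q_M = 0 gives the reaction function q_M = (82 - (1/2)q_D).
Delta substitutes q_M(q_D) into its own profit: π_D = q_D(120 - (1/2)q_D - (82 - (1/2)q_D)/2) - 38q_D = (79 - (1/4)q_D)q_D - 38q_D.
Maximising: ∂π_D/∂q_D = 41 - (1/2)q_D = 0, giving q_D = 82.
Then q_M = (82 - (1/2)·82) = 41.

41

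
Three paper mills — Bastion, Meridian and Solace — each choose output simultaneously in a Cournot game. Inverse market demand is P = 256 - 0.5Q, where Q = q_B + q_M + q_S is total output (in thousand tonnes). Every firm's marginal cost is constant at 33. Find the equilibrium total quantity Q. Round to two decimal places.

A representative firm's profit is π_i = q_i(256 - 0.5Q) - 33q_i.
Setting ∂π_i/∂q_i = 0 with rivals' quantities fixed: 223 - q_i - (1/2)·Σ_{j≠i} q_j = 0.
By symmetry each firm produces the same amount; substituting Σ_{j≠i} q_j = 2q_i yields q_i = 223/2.
Total output Q = 223/2 + 223/2 + 223/2 = 669/2.

334.50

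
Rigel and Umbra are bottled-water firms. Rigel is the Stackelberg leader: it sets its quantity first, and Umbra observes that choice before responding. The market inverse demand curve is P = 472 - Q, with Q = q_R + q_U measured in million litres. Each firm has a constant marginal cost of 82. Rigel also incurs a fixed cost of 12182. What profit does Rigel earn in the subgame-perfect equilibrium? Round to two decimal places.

The follower Umbra best-responds to any q_R: π_U = (472 - Q)q_U - 82q_U.
∂π_U/∂q_U = 390 - q_R - 2q_U = 0 gives the reaction function q_U = (390 - q_R)/2.
The leader anticipates this reaction. Substituting into P = 472 - Q gives P = 277 - (1/2)q_R, so π_R = (277 - (1/2)q_R)q_R - 82q_R.
Leader FOC: 195 - q_R = 0, so q_R = 195.
Then q_U = (390 - 195)/2 = 195/2.
Price P = 472 - 585/2 = 359/2.
Rigel's profit: (359/2 - 82)·195 - 12182 = 6830.5000.

6830.50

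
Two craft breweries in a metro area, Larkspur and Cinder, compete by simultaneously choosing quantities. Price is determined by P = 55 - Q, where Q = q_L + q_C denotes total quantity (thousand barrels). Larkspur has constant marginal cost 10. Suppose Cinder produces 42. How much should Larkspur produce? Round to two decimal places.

1.50

With the rival's output fixed at 42, Larkspur's profit is π_L = (55 - 42 - q_L)q_L - (10q_L) = (13 - q_L)q_L - (10q_L).
∂π_L/∂q_L = 3 - 2q_L = 0, so q_L = 3/2.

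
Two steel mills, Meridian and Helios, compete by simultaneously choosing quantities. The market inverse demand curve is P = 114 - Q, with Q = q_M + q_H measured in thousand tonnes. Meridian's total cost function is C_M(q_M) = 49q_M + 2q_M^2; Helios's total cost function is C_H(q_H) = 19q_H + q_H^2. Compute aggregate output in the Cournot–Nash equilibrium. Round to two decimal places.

Meridian's profit: π_M = (114 - Q)q_M - (49q_M + 2q_M²). Setting ∂π_M/∂q_M = 0: 65 - 6q_M - (q_H) = 0.
Helios's first-order condition: 95 - 4q_H - (q_M) = 0.
So q_M = (65 - q_H)/6 and q_H = (95 - q_M)/4.
Solving the pair: q_M = 165/23, q_H = 505/23.
Total output Q = 165/23 + 505/23 = 670/23.

29.13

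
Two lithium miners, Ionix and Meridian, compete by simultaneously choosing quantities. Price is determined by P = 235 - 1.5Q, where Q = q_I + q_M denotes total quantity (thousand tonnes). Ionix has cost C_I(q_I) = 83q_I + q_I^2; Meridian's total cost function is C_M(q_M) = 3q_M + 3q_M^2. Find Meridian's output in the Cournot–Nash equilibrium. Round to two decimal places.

21.80

Ionix's profit: π_I = (235 - 1.5Q)q_I - (83q_I + q_I²). Setting ∂π_I/∂q_I = 0: 152 - 5q_I - (3/2)(q_M) = 0.
Meridian's first-order condition: 232 - 9q_M - (3/2)(q_I) = 0.
Best responses: q_I = (152 - (3/2)q_M)/5, q_M = (232 - (3/2)q_I)/9.
Substituting one into the other gives q_I = 1360/57 and q_M = 21.8012.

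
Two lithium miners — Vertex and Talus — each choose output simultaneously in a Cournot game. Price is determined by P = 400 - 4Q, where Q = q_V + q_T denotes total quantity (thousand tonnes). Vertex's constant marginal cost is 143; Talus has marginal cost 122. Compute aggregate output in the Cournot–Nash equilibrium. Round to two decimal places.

Vertex's profit: π_V = (400 - 4Q)q_V - (143q_V). Setting ∂π_V/∂q_V = 0: 257 - 8q_V - 4(q_T) = 0.
Talus's first-order condition: 278 - 8q_T - 4(q_V) = 0.
So q_V = (257 - 4q_T)/8 and q_T = (278 - 4q_V)/8.
Solving the pair: q_V = 59/3, q_T = 299/12.
Total output Q = 59/3 + 299/12 = 535/12.

44.58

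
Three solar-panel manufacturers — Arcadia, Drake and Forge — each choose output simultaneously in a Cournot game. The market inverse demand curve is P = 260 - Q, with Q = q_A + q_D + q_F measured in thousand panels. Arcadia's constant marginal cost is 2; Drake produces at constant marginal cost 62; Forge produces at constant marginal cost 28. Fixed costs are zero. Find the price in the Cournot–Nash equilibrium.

Arcadia's profit: π_A = (260 - Q)q_A - (2q_A). Setting ∂π_A/∂q_A = 0: 258 - 2q_A - (q_D + q_F) = 0.
Drake's profit: π_D = (260 - Q)q_D - (62q_D). Setting ∂π_D/∂q_D = 0: 198 - 2q_D - (q_A + q_F) = 0.
Forge's profit: π_F = (260 - Q)q_F - (28q_F). Setting ∂π_F/∂q_F = 0: 232 - 2q_F - (q_A + q_D) = 0.
Adding the 3 first-order conditions: 688 − 4Q = 0, so Q = 172.
Back-substituting: q_A = (258 − 172) = 86, q_D = (198 − 172) = 26, q_F = (232 − 172) = 60.
Total output Q = 172, so price P = 260 - 172 = 88.

88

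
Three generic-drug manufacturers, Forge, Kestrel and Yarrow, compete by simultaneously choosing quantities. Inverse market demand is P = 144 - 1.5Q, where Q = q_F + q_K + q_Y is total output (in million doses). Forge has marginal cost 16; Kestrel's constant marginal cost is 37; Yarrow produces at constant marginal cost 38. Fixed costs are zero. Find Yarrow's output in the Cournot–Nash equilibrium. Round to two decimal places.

13.83

Forge's profit: π_F = (144 - 1.5Q)q_F - (16q_F). Setting ∂π_F/∂q_F = 0: 128 - 3q_F - (3/2)(q_K + q_Y) = 0.
Kestrel's first-order condition: 107 - 3q_K - (3/2)(q_F + q_Y) = 0.
Yarrow's profit: π_Y = (144 - 1.5Q)q_Y - (38q_Y). Setting ∂π_Y/∂q_Y = 0: 106 - 3q_Y - (3/2)(q_F + q_K) = 0.
Summing all 3 equations gives 341 − 6Q = 0, hence Q = 341/6.
Back-substituting: q_F = (128 − 341/4)/(3/2) = 57/2, q_K = (107 − 341/4)/(3/2) = 29/2, q_Y = (106 − 341/4)/(3/2) = 83/6.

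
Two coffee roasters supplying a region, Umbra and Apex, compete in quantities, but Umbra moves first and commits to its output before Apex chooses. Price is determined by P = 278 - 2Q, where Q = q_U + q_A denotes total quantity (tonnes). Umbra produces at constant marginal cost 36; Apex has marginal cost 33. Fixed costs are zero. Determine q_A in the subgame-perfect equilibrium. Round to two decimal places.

31.38

Solve by backward induction. Given q_U, the follower Apex maximises π_A = (278 - 2q_U - 2q_A)q_A - 33q_A.
Setting the follower's marginal profit to zero, 245 - 2q_U - 4q_A = 0, i.e. q_A = (245 - 2q_U)/4.
The leader anticipates this reaction. Substituting into P = 278 - 2Q gives P = 311/2 - q_U, so π_U = (311/2 - q_U)q_U - 36q_U.
Leader FOC: 239/2 - 2q_U = 0, so q_U = 239/4.
Then q_A = (245 - 2·(239/4))/4 = 251/8.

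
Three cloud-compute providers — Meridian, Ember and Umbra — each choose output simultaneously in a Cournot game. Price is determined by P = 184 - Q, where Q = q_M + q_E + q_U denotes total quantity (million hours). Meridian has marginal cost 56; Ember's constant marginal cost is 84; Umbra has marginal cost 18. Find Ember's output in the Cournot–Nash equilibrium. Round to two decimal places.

Meridian's profit: π_M = (184 - Q)q_M - (56q_M). Setting ∂π_M/∂q_M = 0: 128 - 2q_M - (q_E + q_U) = 0.
Ember's first-order condition: 100 - 2q_E - (q_M + q_U) = 0.
Umbra's profit: π_U = (184 - Q)q_U - (18q_U). Setting ∂π_U/∂q_U = 0: 166 - 2q_U - (q_M + q_E) = 0.
Adding the 3 first-order conditions: 394 − 4Q = 0, so Q = 197/2.
Back-substituting: q_M = (128 − 197/2) = 59/2, q_E = (100 − 197/2) = 3/2, q_U = (166 − 197/2) = 135/2.

1.50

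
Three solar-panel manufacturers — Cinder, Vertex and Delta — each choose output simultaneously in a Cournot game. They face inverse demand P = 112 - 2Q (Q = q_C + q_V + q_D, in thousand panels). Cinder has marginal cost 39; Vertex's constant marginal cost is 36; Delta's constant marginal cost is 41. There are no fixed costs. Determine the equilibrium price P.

Cinder's profit: π_C = (112 - 2Q)q_C - (39q_C). Setting ∂π_C/∂q_C = 0: 73 - 4q_C - 2(q_V + q_D) = 0.
Vertex's profit: π_V = (112 - 2Q)q_V - (36q_V). Setting ∂π_V/∂q_V = 0: 76 - 4q_V - 2(q_C + q_D) = 0.
Delta's profit: π_D = (112 - 2Q)q_D - (41q_D). Setting ∂π_D/∂q_D = 0: 71 - 4q_D - 2(q_C + q_V) = 0.
Adding the 3 first-order conditions: 220 − 8Q = 0, so Q = 55/2.
Back-substituting: q_C = (73 − 55)/2 = 9, q_V = (76 − 55)/2 = 21/2, q_D = (71 − 55)/2 = 8.
Total output Q = 55/2, so price P = 112 - 2·(55/2) = 57.

57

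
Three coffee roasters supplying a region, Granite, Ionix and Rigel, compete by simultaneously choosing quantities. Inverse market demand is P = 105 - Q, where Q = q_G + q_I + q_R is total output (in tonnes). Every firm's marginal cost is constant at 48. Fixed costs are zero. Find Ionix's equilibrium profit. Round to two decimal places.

203.06

Each firm earns π_i = (105 - Q)q_i - 48q_i.
Setting ∂π_i/∂q_i = 0 with rivals' quantities fixed: 57 - 2q_i - Σ_{j≠i} q_j = 0.
By symmetry each firm produces the same amount; substituting Σ_{j≠i} q_j = 2q_i yields q_i = 57/4.
Price P = 105 - 171/4 = 249/4.
Ionix's profit: (249/4 - 48)·(57/4) = 203.0625.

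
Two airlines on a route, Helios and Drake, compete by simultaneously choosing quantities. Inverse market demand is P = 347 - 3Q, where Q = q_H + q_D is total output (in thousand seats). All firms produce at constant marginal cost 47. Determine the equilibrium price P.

Each firm earns π_i = (347 - 3Q)q_i - 47q_i.
First-order condition (treating rivals' output as given): 300 - 6q_i - 3q_j = 0.
By symmetry each firm produces the same amount; substituting q_j = q_i yields q_i = 300/9 = 100/3.
Total output Q = 200/3, so price P = 347 - 3·(200/3) = 147.

147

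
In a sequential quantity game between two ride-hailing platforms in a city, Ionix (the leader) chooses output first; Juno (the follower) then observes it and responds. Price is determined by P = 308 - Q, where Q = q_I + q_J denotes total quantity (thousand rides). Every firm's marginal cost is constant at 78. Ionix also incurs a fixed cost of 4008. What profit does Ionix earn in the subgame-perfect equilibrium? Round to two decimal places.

2604.50

The follower Juno best-responds to any q_I: π_J = (308 - Q)q_J - 78q_J.
Setting the follower's marginal profit to zero, 230 - q_I - 2q_J = 0, i.e. q_J = (230 - q_I)/2.
Ionix substitutes q_J(q_I) into its own profit: π_I = q_I(308 - q_I - (230 - q_I)/2) - 78q_I = (193 - (1/2)q_I)q_I - 78q_I.
Maximising: ∂π_I/∂q_I = 115 - q_I = 0, giving q_I = 115.
Then q_J = (230 - 115)/2 = 115/2.
Price P = 308 - 345/2 = 271/2.
Ionix's profit: (271/2 - 78)·115 - 4008 = 2604.5000.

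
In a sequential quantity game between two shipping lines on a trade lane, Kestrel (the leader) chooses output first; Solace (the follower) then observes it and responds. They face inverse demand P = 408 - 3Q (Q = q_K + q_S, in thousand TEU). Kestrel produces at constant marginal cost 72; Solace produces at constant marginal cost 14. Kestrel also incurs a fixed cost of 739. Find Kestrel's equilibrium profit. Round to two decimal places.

Solve by backward induction. Given q_K, the follower Solace maximises π_S = (408 - 3q_K - 3q_S)q_S - 14q_S.
Setting the follower's marginal profit to zero, 394 - 3q_K - 6q_S = 0, i.e. q_S = (394 - 3q_K)/6.
Kestrel substitutes q_S(q_K) into its own profit: π_K = q_K(408 - 3q_K - (394 - 3q_K)/2) - 72q_K = (211 - (3/2)q_K)q_K - 72q_K.
Maximising: ∂π_K/∂q_K = 139 - 3q_K = 0, giving q_K = 139/3.
Then q_S = (394 - 3·(139/3))/6 = 85/2.
Price P = 408 - 3·(533/6) = 283/2.
Kestrel's profit: (283/2 - 72)·(139/3) - 739 = 2481.1667.

2481.17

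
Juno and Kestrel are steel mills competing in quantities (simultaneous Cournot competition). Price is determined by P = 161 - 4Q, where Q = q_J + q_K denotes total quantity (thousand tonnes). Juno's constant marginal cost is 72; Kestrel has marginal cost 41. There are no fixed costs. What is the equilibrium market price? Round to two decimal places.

Juno's profit: π_J = (161 - 4Q)q_J - (72q_J). Setting ∂π_J/∂q_J = 0: 89 - 8q_J - 4(q_K) = 0.
Kestrel's first-order condition: 120 - 8q_K - 4(q_J) = 0.
Rearranging gives the reaction functions q_J = (89 - 4q_K)/8 and q_K = (120 - 4q_J)/8.
Substituting one into the other gives q_J = 29/6 and q_K = 151/12.
Total output Q = 209/12, so price P = 161 - 4·(209/12) = 274/3.

91.33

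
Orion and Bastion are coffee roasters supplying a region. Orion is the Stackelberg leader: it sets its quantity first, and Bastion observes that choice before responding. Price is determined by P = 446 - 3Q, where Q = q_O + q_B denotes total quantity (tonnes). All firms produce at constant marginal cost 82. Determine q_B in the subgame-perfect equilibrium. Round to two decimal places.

30.33

The follower Bastion best-responds to any q_O: π_B = (446 - 3Q)q_B - 82q_B.
Follower FOC: 364 - 3q_O - 6q_B = 0, so q_B(q_O) = (364 - 3q_O)/6.
Orion substitutes q_B(q_O) into its own profit: π_O = q_O(446 - 3q_O - (364 - 3q_O)/2) - 82q_O = (264 - (3/2)q_O)q_O - 82q_O.
Maximising: ∂π_O/∂q_O = 182 - 3q_O = 0, giving q_O = 182/3.
Then q_B = (364 - 3·(182/3))/6 = 91/3.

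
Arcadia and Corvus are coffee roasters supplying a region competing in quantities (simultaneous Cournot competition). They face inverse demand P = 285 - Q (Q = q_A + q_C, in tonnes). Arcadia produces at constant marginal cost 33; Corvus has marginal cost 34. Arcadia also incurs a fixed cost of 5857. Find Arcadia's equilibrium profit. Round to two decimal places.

Arcadia's profit: π_A = (285 - Q)q_A - (33q_A). Setting ∂π_A/∂q_A = 0: 252 - 2q_A - (q_C) = 0.
Corvus's first-order condition: 251 - 2q_C - (q_A) = 0.
Rearranging gives the reaction functions q_A = (252 - q_C)/2 and q_C = (251 - q_A)/2.
Solving the pair: q_A = 253/3, q_C = 250/3.
Price P = 285 - 503/3 = 352/3.
Arcadia's profit: (352/3 - 33)·(253/3) - 5857 = 1255.1111.

1255.11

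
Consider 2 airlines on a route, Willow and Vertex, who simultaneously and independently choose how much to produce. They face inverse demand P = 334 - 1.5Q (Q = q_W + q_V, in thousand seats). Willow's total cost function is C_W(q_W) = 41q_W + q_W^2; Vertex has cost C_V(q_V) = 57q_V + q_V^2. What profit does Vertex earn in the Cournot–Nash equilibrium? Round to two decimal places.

Willow's profit: π_W = (334 - 1.5Q)q_W - (41q_W + q_W²). Setting ∂π_W/∂q_W = 0: 293 - 5q_W - (3/2)(q_V) = 0.
Vertex's profit: π_V = (334 - 1.5Q)q_V - (57q_V + q_V²). Setting ∂π_V/∂q_V = 0: 277 - 5q_V - (3/2)(q_W) = 0.
Rearranging gives the reaction functions q_W = (293 - (3/2)q_V)/5 and q_V = (277 - (3/2)q_W)/5.
Substituting one into the other gives q_W = 46.1319 and q_V = 41.5604.
Price P = 334 - (3/2)·(1140/13) = 202.4615.
Vertex's profit: 202.4615·41.5604 - 57·41.5604 - 41.5604² = 4318.1753.

4318.18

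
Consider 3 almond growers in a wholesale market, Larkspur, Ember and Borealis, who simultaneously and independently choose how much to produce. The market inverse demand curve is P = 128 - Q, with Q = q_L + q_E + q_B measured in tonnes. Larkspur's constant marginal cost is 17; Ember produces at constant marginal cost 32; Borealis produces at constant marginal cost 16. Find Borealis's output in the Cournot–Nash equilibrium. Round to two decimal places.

Larkspur's profit: π_L = (128 - Q)q_L - (17q_L). Setting ∂π_L/∂q_L = 0: 111 - 2q_L - (q_E + q_B) = 0.
Ember's profit: π_E = (128 - Q)q_E - (32q_E). Setting ∂π_E/∂q_E = 0: 96 - 2q_E - (q_L + q_B) = 0.
Borealis's profit: π_B = (128 - Q)q_B - (16q_B). Setting ∂π_B/∂q_B = 0: 112 - 2q_B - (q_L + q_E) = 0.
Summing all 3 equations gives 319 − 4Q = 0, hence Q = 319/4.
Back-substituting: q_L = (111 − 319/4) = 125/4, q_E = (96 − 319/4) = 65/4, q_B = (112 − 319/4) = 129/4.

32.25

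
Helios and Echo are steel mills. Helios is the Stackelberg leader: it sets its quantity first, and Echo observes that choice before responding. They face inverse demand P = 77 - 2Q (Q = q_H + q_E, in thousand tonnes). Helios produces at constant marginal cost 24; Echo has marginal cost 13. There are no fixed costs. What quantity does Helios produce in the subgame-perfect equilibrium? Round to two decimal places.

Solve by backward induction. Given q_H, the follower Echo maximises π_E = (77 - 2q_H - 2q_E)q_E - 13q_E.
∂π_E/∂q_E = 64 - 2q_H - 4q_E = 0 gives the reaction function q_E = (64 - 2q_H)/4.
The leader anticipates this reaction. Substituting into P = 77 - 2Q gives P = 45 - q_H, so π_H = (45 - q_H)q_H - 24q_H.
The leader's first-order condition 21 - 2q_H = 0 yields q_H = 21/2.
Then q_E = (64 - 2·(21/2))/4 = 43/4.

10.50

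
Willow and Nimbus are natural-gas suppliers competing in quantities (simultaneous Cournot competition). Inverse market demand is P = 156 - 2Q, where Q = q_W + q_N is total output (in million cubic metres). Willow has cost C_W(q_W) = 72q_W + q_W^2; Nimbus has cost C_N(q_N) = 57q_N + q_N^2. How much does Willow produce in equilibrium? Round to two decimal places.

Willow's profit: π_W = (156 - 2Q)q_W - (72q_W + q_W²). Setting ∂π_W/∂q_W = 0: 84 - 6q_W - 2(q_N) = 0.
Nimbus's first-order condition: 99 - 6q_N - 2(q_W) = 0.
Best responses: q_W = (84 - 2q_N)/6, q_N = (99 - 2q_W)/6.
Solving the pair: q_W = 153/16, q_N = 213/16.

9.56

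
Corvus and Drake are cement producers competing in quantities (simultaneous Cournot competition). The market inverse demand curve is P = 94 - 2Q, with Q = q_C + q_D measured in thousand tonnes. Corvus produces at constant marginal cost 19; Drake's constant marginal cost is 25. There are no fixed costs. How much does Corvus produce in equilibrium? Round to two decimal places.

13.50

Corvus's profit: π_C = (94 - 2Q)q_C - (19q_C). Setting ∂π_C/∂q_C = 0: 75 - 4q_C - 2(q_D) = 0.
Drake's profit: π_D = (94 - 2Q)q_D - (25q_D). Setting ∂π_D/∂q_D = 0: 69 - 4q_D - 2(q_C) = 0.
Best responses: q_C = (75 - 2q_D)/4, q_D = (69 - 2q_C)/4.
Solving the pair: q_C = 27/2, q_D = 21/2.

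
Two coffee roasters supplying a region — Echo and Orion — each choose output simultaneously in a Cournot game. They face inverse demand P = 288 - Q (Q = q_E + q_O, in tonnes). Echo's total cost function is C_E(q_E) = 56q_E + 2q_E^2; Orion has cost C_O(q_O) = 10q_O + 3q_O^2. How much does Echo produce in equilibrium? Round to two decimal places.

33.57

Echo's profit: π_E = (288 - Q)q_E - (56q_E + 2q_E²). Setting ∂π_E/∂q_E = 0: 232 - 6q_E - (q_O) = 0.
Orion's first-order condition: 278 - 8q_O - (q_E) = 0.
Rearranging gives the reaction functions q_E = (232 - q_O)/6 and q_O = (278 - q_E)/8.
Solving the pair: q_E = 1578/47, q_O = 1436/47.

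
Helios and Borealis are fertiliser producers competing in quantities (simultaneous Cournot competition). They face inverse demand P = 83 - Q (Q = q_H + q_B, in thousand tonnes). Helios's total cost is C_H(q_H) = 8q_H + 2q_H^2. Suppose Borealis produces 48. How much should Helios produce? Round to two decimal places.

With the rival's output fixed at 48, Helios's profit is π_H = (83 - 48 - q_H)q_H - (8q_H + 2q_H²) = (35 - q_H)q_H - (8q_H + 2q_H²).
∂π_H/∂q_H = 27 - 6q_H = 0, so q_H = 9/2.

4.50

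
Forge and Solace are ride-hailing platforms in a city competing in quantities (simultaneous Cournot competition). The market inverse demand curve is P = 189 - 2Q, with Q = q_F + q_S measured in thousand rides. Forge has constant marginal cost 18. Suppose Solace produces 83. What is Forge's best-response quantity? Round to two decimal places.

1.25

With the rival's output fixed at 83, Forge's profit is π_F = (189 - 2·83 - 2q_F)q_F - (18q_F) = (23 - 2q_F)q_F - (18q_F).
∂π_F/∂q_F = 5 - 4q_F = 0, so q_F = 5/4.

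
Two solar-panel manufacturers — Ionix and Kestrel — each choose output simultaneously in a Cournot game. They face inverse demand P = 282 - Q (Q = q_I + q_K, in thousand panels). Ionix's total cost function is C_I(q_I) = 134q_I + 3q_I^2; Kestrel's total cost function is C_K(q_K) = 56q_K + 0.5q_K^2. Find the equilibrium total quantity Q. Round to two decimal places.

Ionix's profit: π_I = (282 - Q)q_I - (134q_I + 3q_I²). Setting ∂π_I/∂q_I = 0: 148 - 8q_I - (q_K) = 0.
Kestrel's profit: π_K = (282 - Q)q_K - (56q_K + (1/2)q_K²). Setting ∂π_K/∂q_K = 0: 226 - 3q_K - (q_I) = 0.
So q_I = (148 - q_K)/8 and q_K = (226 - q_I)/3.
Substituting one into the other gives q_I = 218/23 and q_K = 1660/23.
Total output Q = 218/23 + 1660/23 = 1878/23.

81.65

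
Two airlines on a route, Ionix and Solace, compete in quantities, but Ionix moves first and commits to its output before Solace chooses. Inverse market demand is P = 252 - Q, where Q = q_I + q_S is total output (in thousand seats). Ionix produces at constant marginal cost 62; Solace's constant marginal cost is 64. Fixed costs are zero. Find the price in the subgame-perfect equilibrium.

The follower Solace best-responds to any q_I: π_S = (252 - Q)q_S - 64q_S.
Follower FOC: 188 - q_I - 2q_S = 0, so q_S(q_I) = (188 - q_I)/2.
The leader anticipates this reaction. Substituting into P = 252 - Q gives P = 158 - (1/2)q_I, so π_I = (158 - (1/2)q_I)q_I - 62q_I.
Maximising: ∂π_I/∂q_I = 96 - q_I = 0, giving q_I = 96.
Then q_S = (188 - 96)/2 = 46.
Total output Q = 142, so price P = 252 - 142 = 110.

110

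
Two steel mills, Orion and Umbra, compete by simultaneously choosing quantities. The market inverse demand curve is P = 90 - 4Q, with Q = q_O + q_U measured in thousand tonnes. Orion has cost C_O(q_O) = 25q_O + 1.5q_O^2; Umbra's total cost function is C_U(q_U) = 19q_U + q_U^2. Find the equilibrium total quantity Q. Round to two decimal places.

9.44

Orion's profit: π_O = (90 - 4Q)q_O - (25q_O + (3/2)q_O²). Setting ∂π_O/∂q_O = 0: 65 - 11q_O - 4(q_U) = 0.
Umbra's first-order condition: 71 - 10q_U - 4(q_O) = 0.
Rearranging gives the reaction functions q_O = (65 - 4q_U)/11 and q_U = (71 - 4q_O)/10.
Substituting one into the other gives q_O = 183/47 and q_U = 521/94.
Total output Q = 183/47 + 521/94 = 887/94.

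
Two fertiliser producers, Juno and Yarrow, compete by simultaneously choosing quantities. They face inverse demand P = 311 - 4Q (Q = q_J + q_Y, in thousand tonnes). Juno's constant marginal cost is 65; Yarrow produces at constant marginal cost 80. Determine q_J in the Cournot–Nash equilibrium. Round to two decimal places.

Juno's profit: π_J = (311 - 4Q)q_J - (65q_J). Setting ∂π_J/∂q_J = 0: 246 - 8q_J - 4(q_Y) = 0.
Yarrow's profit: π_Y = (311 - 4Q)q_Y - (80q_Y). Setting ∂π_Y/∂q_Y = 0: 231 - 8q_Y - 4(q_J) = 0.
Best responses: q_J = (246 - 4q_Y)/8, q_Y = (231 - 4q_J)/8.
Solving the pair: q_J = 87/4, q_Y = 18.

21.75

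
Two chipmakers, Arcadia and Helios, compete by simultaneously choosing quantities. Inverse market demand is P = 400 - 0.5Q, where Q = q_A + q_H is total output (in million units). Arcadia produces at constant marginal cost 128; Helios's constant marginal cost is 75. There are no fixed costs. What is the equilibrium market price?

201

Arcadia's profit: π_A = (400 - 0.5Q)q_A - (128q_A). Setting ∂π_A/∂q_A = 0: 272 - q_A - (1/2)(q_H) = 0.
Helios's profit: π_H = (400 - 0.5Q)q_H - (75q_H). Setting ∂π_H/∂q_H = 0: 325 - q_H - (1/2)(q_A) = 0.
Rearranging gives the reaction functions q_A = (272 - (1/2)q_H) and q_H = (325 - (1/2)q_A).
Substituting one into the other gives q_A = 146 and q_H = 252.
Total output Q = 398, so price P = 400 - (1/2)·398 = 201.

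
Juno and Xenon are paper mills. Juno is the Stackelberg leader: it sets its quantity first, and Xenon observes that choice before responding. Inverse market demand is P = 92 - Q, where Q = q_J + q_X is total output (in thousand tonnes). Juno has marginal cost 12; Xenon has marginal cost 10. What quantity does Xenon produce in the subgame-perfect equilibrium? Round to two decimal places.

The follower Xenon best-responds to any q_J: π_X = (92 - Q)q_X - 10q_X.
∂π_X/∂q_X = 82 - q_J - 2q_X = 0 gives the reaction function q_X = (82 - q_J)/2.
Juno substitutes q_X(q_J) into its own profit: π_J = q_J(92 - q_J - (82 - q_J)/2) - 12q_J = (51 - (1/2)q_J)q_J - 12q_J.
Maximising: ∂π_J/∂q_J = 39 - q_J = 0, giving q_J = 39.
Then q_X = (82 - 39)/2 = 43/2.

21.50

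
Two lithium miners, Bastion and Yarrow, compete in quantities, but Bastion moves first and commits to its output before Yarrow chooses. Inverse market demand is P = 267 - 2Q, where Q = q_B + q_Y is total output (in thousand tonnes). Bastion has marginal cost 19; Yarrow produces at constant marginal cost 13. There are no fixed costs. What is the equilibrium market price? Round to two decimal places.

The follower Yarrow best-responds to any q_B: π_Y = (267 - 2Q)q_Y - 13q_Y.
∂π_Y/∂q_Y = 254 - 2q_B - 4q_Y = 0 gives the reaction function q_Y = (254 - 2q_B)/4.
The leader anticipates this reaction. Substituting into P = 267 - 2Q gives P = 140 - q_B, so π_B = (140 - q_B)q_B - 19q_B.
Leader FOC: 121 - 2q_B = 0, so q_B = 121/2.
Then q_Y = (254 - 2·(121/2))/4 = 133/4.
Total output Q = 375/4, so price P = 267 - 2·(375/4) = 159/2.

79.50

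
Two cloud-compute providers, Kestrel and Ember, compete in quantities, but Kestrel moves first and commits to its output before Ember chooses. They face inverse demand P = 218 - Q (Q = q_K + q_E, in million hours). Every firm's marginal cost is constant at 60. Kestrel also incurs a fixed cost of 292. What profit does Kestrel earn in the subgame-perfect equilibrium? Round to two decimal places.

Solve by backward induction. Given q_K, the follower Ember maximises π_E = (218 - q_K - q_E)q_E - 60q_E.
Follower FOC: 158 - q_K - 2q_E = 0, so q_E(q_K) = (158 - q_K)/2.
The leader anticipates this reaction. Substituting into P = 218 - Q gives P = 139 - (1/2)q_K, so π_K = (139 - (1/2)q_K)q_K - 60q_K.
Maximising: ∂π_K/∂q_K = 79 - q_K = 0, giving q_K = 79.
Then q_E = (158 - 79)/2 = 79/2.
Price P = 218 - 237/2 = 199/2.
Kestrel's profit: (199/2 - 60)·79 - 292 = 2828.5000.

2828.50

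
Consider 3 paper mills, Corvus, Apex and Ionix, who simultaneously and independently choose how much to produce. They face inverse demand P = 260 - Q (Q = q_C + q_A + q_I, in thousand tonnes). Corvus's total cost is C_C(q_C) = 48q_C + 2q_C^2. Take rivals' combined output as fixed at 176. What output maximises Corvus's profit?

6

With rivals' combined output fixed at 176, Corvus's profit is π_C = (260 - 176 - q_C)q_C - (48q_C + 2q_C²) = (84 - q_C)q_C - (48q_C + 2q_C²).
∂π_C/∂q_C = 36 - 6q_C = 0, so q_C = 6.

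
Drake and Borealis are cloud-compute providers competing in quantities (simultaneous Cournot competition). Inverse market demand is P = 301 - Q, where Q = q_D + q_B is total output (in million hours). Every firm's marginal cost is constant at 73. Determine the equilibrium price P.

Each firm earns π_i = (301 - Q)q_i - 73q_i.
First-order condition (treating rivals' output as given): 228 - 2q_i - q_j = 0.
By symmetry each firm produces the same amount; substituting q_j = q_i yields q_i = 228/3 = 76.
Total output Q = 152, so price P = 301 - 152 = 149.

149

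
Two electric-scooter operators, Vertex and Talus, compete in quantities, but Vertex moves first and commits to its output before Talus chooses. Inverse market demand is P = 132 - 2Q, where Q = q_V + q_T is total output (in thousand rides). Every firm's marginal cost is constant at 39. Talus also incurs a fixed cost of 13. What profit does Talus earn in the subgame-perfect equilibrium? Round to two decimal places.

257.28

The follower Talus best-responds to any q_V: π_T = (132 - 2Q)q_T - 39q_T.
∂π_T/∂q_T = 93 - 2q_V - 4q_T = 0 gives the reaction function q_T = (93 - 2q_V)/4.
Vertex substitutes q_T(q_V) into its own profit: π_V = q_V(132 - 2q_V - (93 - 2q_V)/2) - 39q_V = (171/2 - q_V)q_V - 39q_V.
Maximising: ∂π_V/∂q_V = 93/2 - 2q_V = 0, giving q_V = 93/4.
Then q_T = (93 - 2·(93/4))/4 = 93/8.
Price P = 132 - 2·(279/8) = 249/4.
Talus's profit: (249/4 - 39)·(93/8) - 13 = 257.2813.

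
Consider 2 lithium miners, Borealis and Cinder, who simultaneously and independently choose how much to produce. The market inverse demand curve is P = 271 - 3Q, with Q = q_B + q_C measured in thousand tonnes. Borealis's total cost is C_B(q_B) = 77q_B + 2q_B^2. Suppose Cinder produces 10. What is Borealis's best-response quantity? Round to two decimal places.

With the rival's output fixed at 10, Borealis's profit is π_B = (271 - 3·10 - 3q_B)q_B - (77q_B + 2q_B²) = (241 - 3q_B)q_B - (77q_B + 2q_B²).
∂π_B/∂q_B = 164 - 10q_B = 0, so q_B = 82/5.

16.40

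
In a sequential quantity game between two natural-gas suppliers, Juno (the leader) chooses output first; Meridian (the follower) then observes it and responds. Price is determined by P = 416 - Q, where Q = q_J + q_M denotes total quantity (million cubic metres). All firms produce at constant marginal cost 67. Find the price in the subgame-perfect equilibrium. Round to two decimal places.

154.25

Solve by backward induction. Given q_J, the follower Meridian maximises π_M = (416 - q_J - q_M)q_M - 67q_M.
Follower FOC: 349 - q_J - 2q_M = 0, so q_M(q_J) = (349 - q_J)/2.
The leader anticipates this reaction. Substituting into P = 416 - Q gives P = 483/2 - (1/2)q_J, so π_J = (483/2 - (1/2)q_J)q_J - 67q_J.
Maximising: ∂π_J/∂q_J = 349/2 - q_J = 0, giving q_J = 349/2.
Then q_M = (349 - 349/2)/2 = 349/4.
Total output Q = 1047/4, so price P = 416 - 1047/4 = 617/4.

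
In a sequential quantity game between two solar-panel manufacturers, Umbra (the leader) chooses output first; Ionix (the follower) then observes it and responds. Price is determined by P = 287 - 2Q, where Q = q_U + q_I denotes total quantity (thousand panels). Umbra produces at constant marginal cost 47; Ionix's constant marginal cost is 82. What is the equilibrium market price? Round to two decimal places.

115.75

The follower Ionix best-responds to any q_U: π_I = (287 - 2Q)q_I - 82q_I.
∂π_I/∂q_I = 205 - 2q_U - 4q_I = 0 gives the reaction function q_I = (205 - 2q_U)/4.
The leader anticipates this reaction. Substituting into P = 287 - 2Q gives P = 369/2 - q_U, so π_U = (369/2 - q_U)q_U - 47q_U.
Maximising: ∂π_U/∂q_U = 275/2 - 2q_U = 0, giving q_U = 275/4.
Then q_I = (205 - 2·(275/4))/4 = 135/8.
Total output Q = 685/8, so price P = 287 - 2·(685/8) = 463/4.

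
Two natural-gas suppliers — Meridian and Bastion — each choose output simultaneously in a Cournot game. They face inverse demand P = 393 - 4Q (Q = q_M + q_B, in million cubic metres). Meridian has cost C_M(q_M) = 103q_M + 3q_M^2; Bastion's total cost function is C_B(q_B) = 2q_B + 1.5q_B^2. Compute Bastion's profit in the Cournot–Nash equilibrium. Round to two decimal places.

5374.83

Meridian's profit: π_M = (393 - 4Q)q_M - (103q_M + 3q_M²). Setting ∂π_M/∂q_M = 0: 290 - 14q_M - 4(q_B) = 0.
Bastion's first-order condition: 391 - 11q_B - 4(q_M) = 0.
So q_M = (290 - 4q_B)/14 and q_B = (391 - 4q_M)/11.
Substituting one into the other gives q_M = 271/23 and q_B = 719/23.
Price P = 393 - 4·(990/23) = 220.8261.
Bastion's profit: 220.8261·(719/23) - 2·(719/23) - (3/2)(719/23)² = 5374.8308.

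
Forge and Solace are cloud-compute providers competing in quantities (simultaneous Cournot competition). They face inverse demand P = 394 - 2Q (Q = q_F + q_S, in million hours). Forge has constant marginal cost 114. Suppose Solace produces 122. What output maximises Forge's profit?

9

With the rival's output fixed at 122, Forge's profit is π_F = (394 - 2·122 - 2q_F)q_F - (114q_F) = (150 - 2q_F)q_F - (114q_F).
∂π_F/∂q_F = 36 - 4q_F = 0, so q_F = 9.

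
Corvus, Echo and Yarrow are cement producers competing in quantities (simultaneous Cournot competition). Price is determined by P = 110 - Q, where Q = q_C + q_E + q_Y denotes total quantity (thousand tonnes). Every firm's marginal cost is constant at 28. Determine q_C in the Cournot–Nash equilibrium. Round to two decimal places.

A representative firm's profit is π_i = q_i(110 - Q) - 28q_i.
Setting ∂π_i/∂q_i = 0 with rivals' quantities fixed: 82 - 2q_i - Σ_{j≠i} q_j = 0.
With identical firms every q_j equals q_i, so Σ_{j≠i} q_j = 2q_i and 82 = 4q_i, giving q_i = 41/2.

20.50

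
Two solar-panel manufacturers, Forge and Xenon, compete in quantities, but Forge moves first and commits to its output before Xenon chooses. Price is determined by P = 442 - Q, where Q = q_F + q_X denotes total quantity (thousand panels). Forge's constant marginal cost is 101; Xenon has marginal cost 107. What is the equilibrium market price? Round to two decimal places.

Solve by backward induction. Given q_F, the follower Xenon maximises π_X = (442 - q_F - q_X)q_X - 107q_X.
∂π_X/∂q_X = 335 - q_F - 2q_X = 0 gives the reaction function q_X = (335 - q_F)/2.
The leader anticipates this reaction. Substituting into P = 442 - Q gives P = 549/2 - (1/2)q_F, so π_F = (549/2 - (1/2)q_F)q_F - 101q_F.
Leader FOC: 347/2 - q_F = 0, so q_F = 347/2.
Then q_X = (335 - 347/2)/2 = 323/4.
Total output Q = 1017/4, so price P = 442 - 1017/4 = 751/4.

187.75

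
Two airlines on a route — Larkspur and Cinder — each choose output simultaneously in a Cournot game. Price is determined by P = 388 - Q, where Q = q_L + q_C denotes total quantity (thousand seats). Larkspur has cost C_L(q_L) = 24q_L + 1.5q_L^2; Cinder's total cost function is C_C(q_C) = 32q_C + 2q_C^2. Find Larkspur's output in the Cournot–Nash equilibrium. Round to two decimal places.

63.03

Larkspur's profit: π_L = (388 - Q)q_L - (24q_L + (3/2)q_L²). Setting ∂π_L/∂q_L = 0: 364 - 5q_L - (q_C) = 0.
Cinder's profit: π_C = (388 - Q)q_C - (32q_C + 2q_C²). Setting ∂π_C/∂q_C = 0: 356 - 6q_C - (q_L) = 0.
So q_L = (364 - q_C)/5 and q_C = (356 - q_L)/6.
Substituting one into the other gives q_L = 1828/29 and q_C = 1416/29.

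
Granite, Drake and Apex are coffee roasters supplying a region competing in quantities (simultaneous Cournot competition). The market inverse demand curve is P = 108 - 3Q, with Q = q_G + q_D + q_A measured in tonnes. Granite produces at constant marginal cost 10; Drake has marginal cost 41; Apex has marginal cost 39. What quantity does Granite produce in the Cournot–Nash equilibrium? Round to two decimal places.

13.17

Granite's profit: π_G = (108 - 3Q)q_G - (10q_G). Setting ∂π_G/∂q_G = 0: 98 - 6q_G - 3(q_D + q_A) = 0.
Drake's first-order condition: 67 - 6q_D - 3(q_G + q_A) = 0.
Apex's first-order condition: 69 - 6q_A - 3(q_G + q_D) = 0.
Adding the 3 conditions: 234 − 6Q − 6Q = 0, i.e. Q = 39/2.
Back-substituting: q_G = (98 − 117/2)/3 = 79/6, q_D = (67 − 117/2)/3 = 17/6, q_A = (69 − 117/2)/3 = 7/2.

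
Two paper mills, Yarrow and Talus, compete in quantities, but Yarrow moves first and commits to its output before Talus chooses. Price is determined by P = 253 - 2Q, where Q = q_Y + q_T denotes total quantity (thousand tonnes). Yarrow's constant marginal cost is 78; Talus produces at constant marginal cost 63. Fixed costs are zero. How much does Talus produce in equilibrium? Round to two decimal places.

27.50

The follower Talus best-responds to any q_Y: π_T = (253 - 2Q)q_T - 63q_T.
Setting the follower's marginal profit to zero, 190 - 2q_Y - 4q_T = 0, i.e. q_T = (190 - 2q_Y)/4.
Yarrow substitutes q_T(q_Y) into its own profit: π_Y = q_Y(253 - 2q_Y - (190 - 2q_Y)/2) - 78q_Y = (158 - q_Y)q_Y - 78q_Y.
The leader's first-order condition 80 - 2q_Y = 0 yields q_Y = 40.
Then q_T = (190 - 2·40)/4 = 55/2.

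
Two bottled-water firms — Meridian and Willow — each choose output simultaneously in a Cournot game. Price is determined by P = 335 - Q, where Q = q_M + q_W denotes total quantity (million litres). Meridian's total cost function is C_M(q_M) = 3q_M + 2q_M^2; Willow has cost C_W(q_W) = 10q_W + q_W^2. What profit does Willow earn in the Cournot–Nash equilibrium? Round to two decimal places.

Meridian's profit: π_M = (335 - Q)q_M - (3q_M + 2q_M²). Setting ∂π_M/∂q_M = 0: 332 - 6q_M - (q_W) = 0.
Willow's first-order condition: 325 - 4q_W - (q_M) = 0.
Rearranging gives the reaction functions q_M = (332 - q_W)/6 and q_W = (325 - q_M)/4.
Substituting one into the other gives q_M = 1003/23 and q_W = 1618/23.
Price P = 335 - 113.9565 = 221.0435.
Willow's profit: 221.0435·(1618/23) - 10·(1618/23) - (1618/23)² = 9897.6333.

9897.63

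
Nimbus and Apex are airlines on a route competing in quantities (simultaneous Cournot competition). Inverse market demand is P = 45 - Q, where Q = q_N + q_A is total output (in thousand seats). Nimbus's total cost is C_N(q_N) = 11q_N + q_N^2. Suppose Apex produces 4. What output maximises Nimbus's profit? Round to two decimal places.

With the rival's output fixed at 4, Nimbus's profit is π_N = (45 - 4 - q_N)q_N - (11q_N + q_N²) = (41 - q_N)q_N - (11q_N + q_N²).
∂π_N/∂q_N = 30 - 4q_N = 0, so q_N = 15/2.

7.50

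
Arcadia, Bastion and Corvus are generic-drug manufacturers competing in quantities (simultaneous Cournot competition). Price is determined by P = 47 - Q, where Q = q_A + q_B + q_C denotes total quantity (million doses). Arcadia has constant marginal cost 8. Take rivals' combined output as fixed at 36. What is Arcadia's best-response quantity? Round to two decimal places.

1.50

With rivals' combined output fixed at 36, Arcadia's profit is π_A = (47 - 36 - q_A)q_A - (8q_A) = (11 - q_A)q_A - (8q_A).
∂π_A/∂q_A = 3 - 2q_A = 0, so q_A = 3/2.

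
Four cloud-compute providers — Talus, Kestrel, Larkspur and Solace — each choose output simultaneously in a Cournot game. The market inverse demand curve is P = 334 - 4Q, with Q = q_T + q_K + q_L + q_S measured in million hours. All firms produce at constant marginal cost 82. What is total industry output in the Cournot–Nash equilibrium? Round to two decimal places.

A representative firm's profit is π_i = q_i(334 - 4Q) - 82q_i.
Setting ∂π_i/∂q_i = 0 with rivals' quantities fixed: 252 - 8q_i - 4·Σ_{j≠i} q_j = 0.
With identical firms every q_j equals q_i, so Σ_{j≠i} q_j = 3q_i and 252 = 20q_i, giving q_i = 63/5.
Total output Q = 63/5 + 63/5 + 63/5 + 63/5 = 252/5.

50.40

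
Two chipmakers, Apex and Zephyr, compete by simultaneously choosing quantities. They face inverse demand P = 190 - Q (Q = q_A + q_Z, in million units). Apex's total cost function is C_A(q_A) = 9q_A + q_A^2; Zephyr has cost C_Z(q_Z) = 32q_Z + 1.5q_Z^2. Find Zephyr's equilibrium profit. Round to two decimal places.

Apex's profit: π_A = (190 - Q)q_A - (9q_A + q_A²). Setting ∂π_A/∂q_A = 0: 181 - 4q_A - (q_Z) = 0.
Zephyr's first-order condition: 158 - 5q_Z - (q_A) = 0.
Best responses: q_A = (181 - q_Z)/4, q_Z = (158 - q_A)/5.
Solving the pair: q_A = 747/19, q_Z = 451/19.
Price P = 190 - 1198/19 = 126.9474.
Zephyr's profit: 126.9474·(451/19) - 32·(451/19) - (3/2)(451/19)² = 1408.5942.

1408.59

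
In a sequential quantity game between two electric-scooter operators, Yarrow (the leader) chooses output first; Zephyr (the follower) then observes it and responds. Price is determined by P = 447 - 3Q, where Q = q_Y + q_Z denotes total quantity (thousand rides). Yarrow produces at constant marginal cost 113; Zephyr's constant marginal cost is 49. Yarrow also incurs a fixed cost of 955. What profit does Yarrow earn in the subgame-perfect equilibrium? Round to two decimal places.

Solve by backward induction. Given q_Y, the follower Zephyr maximises π_Z = (447 - 3q_Y - 3q_Z)q_Z - 49q_Z.
Setting the follower's marginal profit to zero, 398 - 3q_Y - 6q_Z = 0, i.e. q_Z = (398 - 3q_Y)/6.
The leader anticipates this reaction. Substituting into P = 447 - 3Q gives P = 248 - (3/2)q_Y, so π_Y = (248 - (3/2)q_Y)q_Y - 113q_Y.
Maximising: ∂π_Y/∂q_Y = 135 - 3q_Y = 0, giving q_Y = 45.
Then q_Z = (398 - 3·45)/6 = 263/6.
Price P = 447 - 3·(533/6) = 361/2.
Yarrow's profit: (361/2 - 113)·45 - 955 = 2082.5000.

2082.50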